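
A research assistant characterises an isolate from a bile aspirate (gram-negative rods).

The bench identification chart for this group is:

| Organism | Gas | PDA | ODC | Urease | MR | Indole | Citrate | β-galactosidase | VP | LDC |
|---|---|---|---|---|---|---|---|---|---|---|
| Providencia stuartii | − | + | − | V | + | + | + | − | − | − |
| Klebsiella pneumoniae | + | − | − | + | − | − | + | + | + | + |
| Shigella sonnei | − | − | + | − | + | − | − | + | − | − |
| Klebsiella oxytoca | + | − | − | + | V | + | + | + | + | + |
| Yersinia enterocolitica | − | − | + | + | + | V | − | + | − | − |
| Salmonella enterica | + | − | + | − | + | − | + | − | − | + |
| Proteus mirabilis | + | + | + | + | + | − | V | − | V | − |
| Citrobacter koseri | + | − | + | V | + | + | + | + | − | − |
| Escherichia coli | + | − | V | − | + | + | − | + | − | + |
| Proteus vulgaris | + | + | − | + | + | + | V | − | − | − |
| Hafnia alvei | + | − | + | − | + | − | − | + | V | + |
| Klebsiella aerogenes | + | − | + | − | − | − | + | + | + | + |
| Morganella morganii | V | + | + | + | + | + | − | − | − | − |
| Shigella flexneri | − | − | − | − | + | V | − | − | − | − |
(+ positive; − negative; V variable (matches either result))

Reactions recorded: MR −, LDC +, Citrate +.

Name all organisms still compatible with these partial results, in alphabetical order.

Klebsiella aerogenes, Klebsiella oxytoca, Klebsiella pneumoniae

MR −: excludes 11 organisms — 3 left.
Citrate +: all 3 remaining candidates are consistent.
LDC +: all 3 remaining candidates are consistent.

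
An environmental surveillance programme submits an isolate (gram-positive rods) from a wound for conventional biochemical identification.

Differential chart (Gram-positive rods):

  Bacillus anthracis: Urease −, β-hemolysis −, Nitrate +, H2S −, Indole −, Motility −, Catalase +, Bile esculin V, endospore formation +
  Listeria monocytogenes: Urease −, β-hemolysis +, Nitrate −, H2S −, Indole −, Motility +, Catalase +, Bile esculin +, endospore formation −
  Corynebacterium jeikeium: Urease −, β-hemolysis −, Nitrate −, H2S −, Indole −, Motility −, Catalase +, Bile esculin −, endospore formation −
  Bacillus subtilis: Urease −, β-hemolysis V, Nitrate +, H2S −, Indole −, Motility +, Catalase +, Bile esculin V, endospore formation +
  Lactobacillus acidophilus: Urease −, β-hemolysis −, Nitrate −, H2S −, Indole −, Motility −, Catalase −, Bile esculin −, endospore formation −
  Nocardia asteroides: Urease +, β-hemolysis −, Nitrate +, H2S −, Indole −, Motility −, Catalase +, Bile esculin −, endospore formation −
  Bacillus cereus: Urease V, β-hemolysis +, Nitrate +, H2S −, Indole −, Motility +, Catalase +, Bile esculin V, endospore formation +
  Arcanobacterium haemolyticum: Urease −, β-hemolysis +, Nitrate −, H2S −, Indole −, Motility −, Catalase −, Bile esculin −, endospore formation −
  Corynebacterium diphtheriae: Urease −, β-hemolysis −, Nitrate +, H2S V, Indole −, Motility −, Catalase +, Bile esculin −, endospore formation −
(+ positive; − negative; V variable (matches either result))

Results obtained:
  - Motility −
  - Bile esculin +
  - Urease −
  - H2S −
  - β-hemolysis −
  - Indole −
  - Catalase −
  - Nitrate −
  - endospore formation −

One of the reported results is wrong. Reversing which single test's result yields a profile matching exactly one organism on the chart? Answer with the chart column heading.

Bile esculin

As reported, no row in the chart matches all 9 reactions.
Reversing Motility → still no organism matches.
Reversing endospore formation → still no organism matches.
Reversing Catalase → still no organism matches.
Reversing Nitrate → still no organism matches.
Reversing β-hemolysis → still no organism matches.
Reversing Bile esculin (to −) → unique match: Lactobacillus acidophilus.
Reversing Indole → still no organism matches.
Reversing Urease → still no organism matches.
Reversing H2S → still no organism matches.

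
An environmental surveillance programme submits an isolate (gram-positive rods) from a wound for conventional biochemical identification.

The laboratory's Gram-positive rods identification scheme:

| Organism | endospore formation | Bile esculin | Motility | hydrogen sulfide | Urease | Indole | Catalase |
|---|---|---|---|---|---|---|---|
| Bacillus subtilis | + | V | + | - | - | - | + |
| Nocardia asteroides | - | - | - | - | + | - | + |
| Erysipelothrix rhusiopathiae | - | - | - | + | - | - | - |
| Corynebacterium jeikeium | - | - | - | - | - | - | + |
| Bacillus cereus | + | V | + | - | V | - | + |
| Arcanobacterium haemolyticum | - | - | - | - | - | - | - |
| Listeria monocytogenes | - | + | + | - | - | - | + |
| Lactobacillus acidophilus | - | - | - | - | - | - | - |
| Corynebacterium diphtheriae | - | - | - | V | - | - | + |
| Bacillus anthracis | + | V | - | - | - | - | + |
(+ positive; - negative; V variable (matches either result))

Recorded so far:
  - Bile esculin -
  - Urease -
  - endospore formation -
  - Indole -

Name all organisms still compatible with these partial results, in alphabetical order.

Arcanobacterium haemolyticum, Corynebacterium diphtheriae, Corynebacterium jeikeium, Erysipelothrix rhusiopathiae, Lactobacillus acidophilus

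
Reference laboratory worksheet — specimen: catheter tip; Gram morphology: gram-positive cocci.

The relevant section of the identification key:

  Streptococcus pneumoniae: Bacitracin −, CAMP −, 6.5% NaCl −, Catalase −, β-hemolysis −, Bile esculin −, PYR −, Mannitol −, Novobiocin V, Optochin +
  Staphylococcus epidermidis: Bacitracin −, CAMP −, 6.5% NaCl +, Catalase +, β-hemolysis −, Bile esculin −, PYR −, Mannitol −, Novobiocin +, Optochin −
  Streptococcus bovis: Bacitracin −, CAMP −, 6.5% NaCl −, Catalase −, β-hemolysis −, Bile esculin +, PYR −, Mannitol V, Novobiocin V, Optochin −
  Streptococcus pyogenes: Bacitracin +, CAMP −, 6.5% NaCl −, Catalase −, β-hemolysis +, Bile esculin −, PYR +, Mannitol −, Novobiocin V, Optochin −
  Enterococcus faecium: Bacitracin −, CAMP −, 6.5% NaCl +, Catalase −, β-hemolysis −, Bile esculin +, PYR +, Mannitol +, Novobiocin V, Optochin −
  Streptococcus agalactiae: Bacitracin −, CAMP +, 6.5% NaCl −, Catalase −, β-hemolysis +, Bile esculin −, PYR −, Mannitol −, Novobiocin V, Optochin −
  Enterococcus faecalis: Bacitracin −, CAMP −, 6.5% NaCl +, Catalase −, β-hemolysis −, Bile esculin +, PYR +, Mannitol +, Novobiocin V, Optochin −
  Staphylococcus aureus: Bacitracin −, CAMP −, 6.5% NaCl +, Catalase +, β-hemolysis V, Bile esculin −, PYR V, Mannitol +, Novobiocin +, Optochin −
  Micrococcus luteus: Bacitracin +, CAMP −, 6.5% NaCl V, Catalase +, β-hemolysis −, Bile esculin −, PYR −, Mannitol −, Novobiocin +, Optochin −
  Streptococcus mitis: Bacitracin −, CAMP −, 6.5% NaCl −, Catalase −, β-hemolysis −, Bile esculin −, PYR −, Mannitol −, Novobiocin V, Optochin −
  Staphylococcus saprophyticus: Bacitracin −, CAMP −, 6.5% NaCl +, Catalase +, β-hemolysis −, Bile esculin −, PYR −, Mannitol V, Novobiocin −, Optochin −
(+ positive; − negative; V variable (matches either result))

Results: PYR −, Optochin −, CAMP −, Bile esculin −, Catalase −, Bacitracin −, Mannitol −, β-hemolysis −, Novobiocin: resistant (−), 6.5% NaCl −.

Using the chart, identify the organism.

Streptococcus mitis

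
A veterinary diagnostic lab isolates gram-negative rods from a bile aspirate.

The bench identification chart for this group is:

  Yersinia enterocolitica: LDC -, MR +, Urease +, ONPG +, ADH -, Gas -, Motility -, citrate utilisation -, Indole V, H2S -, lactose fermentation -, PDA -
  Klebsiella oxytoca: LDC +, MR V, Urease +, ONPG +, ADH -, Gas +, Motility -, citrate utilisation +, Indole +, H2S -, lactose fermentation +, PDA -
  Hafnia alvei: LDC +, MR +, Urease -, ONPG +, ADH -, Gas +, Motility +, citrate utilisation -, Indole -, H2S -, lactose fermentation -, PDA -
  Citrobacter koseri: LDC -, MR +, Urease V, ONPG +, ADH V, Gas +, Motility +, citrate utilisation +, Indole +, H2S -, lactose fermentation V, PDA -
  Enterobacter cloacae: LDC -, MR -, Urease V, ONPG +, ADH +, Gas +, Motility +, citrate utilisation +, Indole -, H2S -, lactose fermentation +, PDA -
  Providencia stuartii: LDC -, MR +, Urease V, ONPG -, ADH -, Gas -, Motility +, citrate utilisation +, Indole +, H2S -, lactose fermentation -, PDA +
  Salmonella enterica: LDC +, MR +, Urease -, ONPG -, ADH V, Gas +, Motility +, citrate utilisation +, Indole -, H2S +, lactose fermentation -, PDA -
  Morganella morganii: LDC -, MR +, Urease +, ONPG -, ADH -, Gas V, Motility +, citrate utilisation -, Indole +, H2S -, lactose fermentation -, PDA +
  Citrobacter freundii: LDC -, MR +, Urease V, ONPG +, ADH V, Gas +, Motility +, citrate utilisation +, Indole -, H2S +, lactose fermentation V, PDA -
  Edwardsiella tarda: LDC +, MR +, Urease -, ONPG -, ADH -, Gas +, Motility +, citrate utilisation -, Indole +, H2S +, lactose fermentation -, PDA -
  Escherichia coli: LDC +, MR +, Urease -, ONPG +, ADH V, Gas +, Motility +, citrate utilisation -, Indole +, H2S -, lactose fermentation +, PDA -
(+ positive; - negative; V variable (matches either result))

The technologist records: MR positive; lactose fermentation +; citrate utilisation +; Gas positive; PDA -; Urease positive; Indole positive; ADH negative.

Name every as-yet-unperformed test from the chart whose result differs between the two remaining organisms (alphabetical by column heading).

LDC, Motility

citrate utilisation +: excludes 5 organisms — 6 left.
Urease +: excludes Salmonella enterica — 5 left.
PDA -: excludes Providencia stuartii — 4 left.
lactose fermentation +: all 4 remaining candidates are consistent.
Gas +: all 4 remaining candidates are consistent.
MR +: excludes Enterobacter cloacae — 3 left.
ADH -: all 3 remaining candidates are consistent.
Indole +: excludes Citrobacter freundii — 2 left.
Two candidates remain: Citrobacter koseri and Klebsiella oxytoca.
  LDC: Citrobacter koseri -, Klebsiella oxytoca + — discriminates.
  ONPG: + vs + — same for both, does not separate.
  Motility: Citrobacter koseri +, Klebsiella oxytoca - — discriminates.
  H2S: - vs - — same for both, does not separate.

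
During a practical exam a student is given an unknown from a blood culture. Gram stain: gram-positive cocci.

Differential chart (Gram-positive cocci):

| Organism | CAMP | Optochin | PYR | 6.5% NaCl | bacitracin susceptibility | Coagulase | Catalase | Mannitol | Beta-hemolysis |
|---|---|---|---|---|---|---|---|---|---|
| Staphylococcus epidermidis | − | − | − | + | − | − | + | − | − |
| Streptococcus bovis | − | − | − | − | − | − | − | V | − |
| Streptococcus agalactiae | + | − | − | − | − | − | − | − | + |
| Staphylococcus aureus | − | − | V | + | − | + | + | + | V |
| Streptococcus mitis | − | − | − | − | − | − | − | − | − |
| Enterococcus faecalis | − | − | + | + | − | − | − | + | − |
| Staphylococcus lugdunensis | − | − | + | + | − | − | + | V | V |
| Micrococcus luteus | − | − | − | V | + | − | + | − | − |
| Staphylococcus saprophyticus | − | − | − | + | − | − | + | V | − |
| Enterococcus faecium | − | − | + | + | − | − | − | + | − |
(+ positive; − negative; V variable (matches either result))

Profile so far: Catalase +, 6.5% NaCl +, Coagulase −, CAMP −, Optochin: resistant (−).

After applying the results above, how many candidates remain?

4

Catalase +: excludes 5 organisms — 5 left.
6.5% NaCl +: all 5 remaining candidates are consistent.
CAMP −: all 5 remaining candidates are consistent.
Optochin −: all 5 remaining candidates are consistent.
Coagulase −: excludes Staphylococcus aureus — 4 left.
Still consistent: Micrococcus luteus, Staphylococcus epidermidis, Staphylococcus lugdunensis, Staphylococcus saprophyticus.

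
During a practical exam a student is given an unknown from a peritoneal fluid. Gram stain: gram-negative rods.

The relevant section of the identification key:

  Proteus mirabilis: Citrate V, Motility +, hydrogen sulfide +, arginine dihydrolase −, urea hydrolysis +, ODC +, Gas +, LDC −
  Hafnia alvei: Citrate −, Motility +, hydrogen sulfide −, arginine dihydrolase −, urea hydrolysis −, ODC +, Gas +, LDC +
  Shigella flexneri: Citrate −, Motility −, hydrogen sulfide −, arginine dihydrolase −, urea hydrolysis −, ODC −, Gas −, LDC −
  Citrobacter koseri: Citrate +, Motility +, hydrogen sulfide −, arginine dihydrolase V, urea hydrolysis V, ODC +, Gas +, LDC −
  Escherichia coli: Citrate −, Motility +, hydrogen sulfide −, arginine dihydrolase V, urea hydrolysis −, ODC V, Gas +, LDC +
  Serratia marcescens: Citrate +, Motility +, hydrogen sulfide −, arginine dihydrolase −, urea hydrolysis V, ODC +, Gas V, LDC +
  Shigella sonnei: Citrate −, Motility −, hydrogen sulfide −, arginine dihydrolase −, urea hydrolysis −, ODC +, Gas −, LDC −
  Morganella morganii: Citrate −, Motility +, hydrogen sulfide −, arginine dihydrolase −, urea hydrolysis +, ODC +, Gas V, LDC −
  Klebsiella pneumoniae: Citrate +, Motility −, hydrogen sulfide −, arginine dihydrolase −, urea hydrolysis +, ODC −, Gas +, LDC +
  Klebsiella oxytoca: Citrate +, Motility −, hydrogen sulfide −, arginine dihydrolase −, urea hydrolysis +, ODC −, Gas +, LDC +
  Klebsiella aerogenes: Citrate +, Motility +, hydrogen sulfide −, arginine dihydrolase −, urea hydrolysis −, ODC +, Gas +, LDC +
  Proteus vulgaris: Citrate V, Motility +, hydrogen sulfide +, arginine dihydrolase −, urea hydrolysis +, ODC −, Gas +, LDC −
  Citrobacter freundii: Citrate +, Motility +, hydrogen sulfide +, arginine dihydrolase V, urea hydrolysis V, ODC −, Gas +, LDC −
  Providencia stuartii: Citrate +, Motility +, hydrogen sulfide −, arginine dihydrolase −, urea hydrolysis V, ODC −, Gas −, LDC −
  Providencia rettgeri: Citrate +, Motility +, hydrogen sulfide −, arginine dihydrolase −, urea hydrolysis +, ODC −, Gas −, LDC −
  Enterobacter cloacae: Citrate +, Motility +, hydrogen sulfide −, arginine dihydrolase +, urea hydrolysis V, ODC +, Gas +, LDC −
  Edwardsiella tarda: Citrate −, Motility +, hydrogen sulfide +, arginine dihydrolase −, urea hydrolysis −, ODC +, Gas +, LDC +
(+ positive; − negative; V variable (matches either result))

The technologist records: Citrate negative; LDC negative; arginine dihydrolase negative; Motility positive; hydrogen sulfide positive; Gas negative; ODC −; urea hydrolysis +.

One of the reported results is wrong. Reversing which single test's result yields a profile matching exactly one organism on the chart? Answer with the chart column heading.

Gas

As reported, no row in the chart matches all 8 reactions.
Reversing ODC → still no organism matches.
Reversing Motility → still no organism matches.
Reversing LDC → still no organism matches.
Reversing Gas (to +) → unique match: Proteus vulgaris.
Reversing Citrate → still no organism matches.
Reversing urea hydrolysis → still no organism matches.
Reversing arginine dihydrolase → still no organism matches.
Reversing hydrogen sulfide → still no organism matches.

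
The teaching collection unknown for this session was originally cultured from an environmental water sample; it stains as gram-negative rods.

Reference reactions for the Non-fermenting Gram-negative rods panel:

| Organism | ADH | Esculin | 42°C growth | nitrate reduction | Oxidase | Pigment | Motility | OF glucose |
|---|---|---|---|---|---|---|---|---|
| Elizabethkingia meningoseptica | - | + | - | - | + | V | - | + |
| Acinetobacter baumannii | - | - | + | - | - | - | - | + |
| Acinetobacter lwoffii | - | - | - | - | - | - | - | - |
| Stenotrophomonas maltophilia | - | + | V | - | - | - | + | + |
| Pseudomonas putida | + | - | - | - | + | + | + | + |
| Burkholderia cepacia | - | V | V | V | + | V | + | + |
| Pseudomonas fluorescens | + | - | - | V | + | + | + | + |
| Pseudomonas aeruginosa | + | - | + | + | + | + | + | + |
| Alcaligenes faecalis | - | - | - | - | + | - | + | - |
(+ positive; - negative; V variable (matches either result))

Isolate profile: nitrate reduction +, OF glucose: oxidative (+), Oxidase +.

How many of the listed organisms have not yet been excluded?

3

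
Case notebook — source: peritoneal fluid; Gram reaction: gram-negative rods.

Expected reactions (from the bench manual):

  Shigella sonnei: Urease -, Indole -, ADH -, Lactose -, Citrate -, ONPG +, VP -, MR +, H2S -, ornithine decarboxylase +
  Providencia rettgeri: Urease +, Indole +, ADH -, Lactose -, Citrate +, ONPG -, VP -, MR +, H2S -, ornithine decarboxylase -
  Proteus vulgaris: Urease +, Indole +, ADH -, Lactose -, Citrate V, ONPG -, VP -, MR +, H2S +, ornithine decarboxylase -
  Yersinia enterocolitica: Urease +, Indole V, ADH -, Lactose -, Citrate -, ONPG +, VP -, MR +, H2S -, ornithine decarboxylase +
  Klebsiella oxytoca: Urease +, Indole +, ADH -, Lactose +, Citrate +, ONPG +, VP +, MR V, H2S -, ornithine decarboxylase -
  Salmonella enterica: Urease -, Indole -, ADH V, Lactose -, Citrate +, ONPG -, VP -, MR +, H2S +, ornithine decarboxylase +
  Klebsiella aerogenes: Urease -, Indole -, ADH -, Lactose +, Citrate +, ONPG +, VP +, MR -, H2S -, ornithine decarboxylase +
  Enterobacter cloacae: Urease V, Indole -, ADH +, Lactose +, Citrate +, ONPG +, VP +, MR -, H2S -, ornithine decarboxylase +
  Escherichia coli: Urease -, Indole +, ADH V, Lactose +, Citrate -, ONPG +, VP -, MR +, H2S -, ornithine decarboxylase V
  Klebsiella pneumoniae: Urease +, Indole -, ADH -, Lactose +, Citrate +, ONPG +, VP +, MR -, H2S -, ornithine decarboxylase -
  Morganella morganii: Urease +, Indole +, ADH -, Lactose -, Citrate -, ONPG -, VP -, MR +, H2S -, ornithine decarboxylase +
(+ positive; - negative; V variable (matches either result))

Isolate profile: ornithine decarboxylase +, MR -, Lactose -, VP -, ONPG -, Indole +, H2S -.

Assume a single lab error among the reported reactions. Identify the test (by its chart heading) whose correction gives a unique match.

As reported, no row in the chart matches all 7 reactions.
Reversing Indole → still no organism matches.
Reversing H2S → still no organism matches.
Reversing ornithine decarboxylase → still no organism matches.
Reversing VP → still no organism matches.
Reversing ONPG → still no organism matches.
Reversing Lactose → still no organism matches.
Reversing MR (to +) → unique match: Morganella morganii.

MR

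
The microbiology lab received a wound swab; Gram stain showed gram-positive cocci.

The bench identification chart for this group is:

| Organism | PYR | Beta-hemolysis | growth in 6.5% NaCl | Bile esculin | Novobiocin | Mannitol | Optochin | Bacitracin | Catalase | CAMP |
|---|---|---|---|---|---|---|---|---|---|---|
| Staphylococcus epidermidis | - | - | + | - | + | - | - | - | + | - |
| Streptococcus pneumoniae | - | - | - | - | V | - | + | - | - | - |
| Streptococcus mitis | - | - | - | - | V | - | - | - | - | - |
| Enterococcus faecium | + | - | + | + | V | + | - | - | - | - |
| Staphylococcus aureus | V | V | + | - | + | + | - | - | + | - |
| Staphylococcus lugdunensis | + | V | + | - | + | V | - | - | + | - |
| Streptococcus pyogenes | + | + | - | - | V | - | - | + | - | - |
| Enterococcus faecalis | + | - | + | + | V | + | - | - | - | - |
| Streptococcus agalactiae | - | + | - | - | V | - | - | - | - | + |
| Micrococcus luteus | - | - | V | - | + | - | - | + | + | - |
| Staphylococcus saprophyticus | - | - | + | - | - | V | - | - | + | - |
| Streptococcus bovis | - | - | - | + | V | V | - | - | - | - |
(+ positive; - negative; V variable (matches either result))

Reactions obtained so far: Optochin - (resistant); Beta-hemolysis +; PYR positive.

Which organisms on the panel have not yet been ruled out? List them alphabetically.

Staphylococcus aureus, Staphylococcus lugdunensis, Streptococcus pyogenes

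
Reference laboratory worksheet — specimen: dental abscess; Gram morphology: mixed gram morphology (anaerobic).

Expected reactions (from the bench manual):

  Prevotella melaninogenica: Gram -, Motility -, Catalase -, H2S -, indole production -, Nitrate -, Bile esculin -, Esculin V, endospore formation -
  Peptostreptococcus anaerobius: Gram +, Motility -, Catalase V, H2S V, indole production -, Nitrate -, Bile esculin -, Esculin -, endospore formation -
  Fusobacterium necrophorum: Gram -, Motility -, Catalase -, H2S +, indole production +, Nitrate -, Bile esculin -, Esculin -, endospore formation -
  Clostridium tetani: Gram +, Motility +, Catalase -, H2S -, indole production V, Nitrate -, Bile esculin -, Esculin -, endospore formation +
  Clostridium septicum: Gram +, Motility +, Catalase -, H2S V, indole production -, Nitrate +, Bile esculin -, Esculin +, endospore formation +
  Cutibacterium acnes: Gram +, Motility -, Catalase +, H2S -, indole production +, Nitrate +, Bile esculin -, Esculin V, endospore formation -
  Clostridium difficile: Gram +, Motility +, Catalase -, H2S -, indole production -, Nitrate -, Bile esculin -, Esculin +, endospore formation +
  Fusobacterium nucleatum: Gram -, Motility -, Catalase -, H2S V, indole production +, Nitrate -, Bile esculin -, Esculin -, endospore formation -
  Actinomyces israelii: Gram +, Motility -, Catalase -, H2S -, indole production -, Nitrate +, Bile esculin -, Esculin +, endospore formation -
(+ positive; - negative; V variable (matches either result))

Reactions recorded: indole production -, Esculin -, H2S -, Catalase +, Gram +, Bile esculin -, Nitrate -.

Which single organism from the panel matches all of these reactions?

Peptostreptococcus anaerobius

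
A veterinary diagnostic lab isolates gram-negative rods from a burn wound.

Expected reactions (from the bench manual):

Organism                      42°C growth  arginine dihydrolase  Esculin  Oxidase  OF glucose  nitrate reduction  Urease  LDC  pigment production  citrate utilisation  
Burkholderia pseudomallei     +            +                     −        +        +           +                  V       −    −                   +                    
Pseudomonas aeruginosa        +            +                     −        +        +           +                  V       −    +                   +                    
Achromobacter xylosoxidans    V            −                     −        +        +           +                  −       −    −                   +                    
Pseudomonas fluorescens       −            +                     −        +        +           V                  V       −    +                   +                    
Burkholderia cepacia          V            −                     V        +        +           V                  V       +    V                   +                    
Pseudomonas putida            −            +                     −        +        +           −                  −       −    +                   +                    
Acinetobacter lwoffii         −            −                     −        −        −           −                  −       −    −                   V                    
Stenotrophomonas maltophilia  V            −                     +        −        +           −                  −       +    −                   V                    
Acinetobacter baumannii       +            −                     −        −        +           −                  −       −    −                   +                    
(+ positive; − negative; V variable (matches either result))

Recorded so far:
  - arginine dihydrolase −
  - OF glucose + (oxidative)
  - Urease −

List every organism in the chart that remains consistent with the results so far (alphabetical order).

Achromobacter xylosoxidans, Acinetobacter baumannii, Burkholderia cepacia, Stenotrophomonas maltophilia

arginine dihydrolase −: excludes Burkholderia pseudomallei, Pseudomonas aeruginosa, Pseudomonas fluorescens, Pseudomonas putida — 5 left.
OF glucose +: excludes Acinetobacter lwoffii — 4 left.
Urease −: all 4 remaining candidates are consistent.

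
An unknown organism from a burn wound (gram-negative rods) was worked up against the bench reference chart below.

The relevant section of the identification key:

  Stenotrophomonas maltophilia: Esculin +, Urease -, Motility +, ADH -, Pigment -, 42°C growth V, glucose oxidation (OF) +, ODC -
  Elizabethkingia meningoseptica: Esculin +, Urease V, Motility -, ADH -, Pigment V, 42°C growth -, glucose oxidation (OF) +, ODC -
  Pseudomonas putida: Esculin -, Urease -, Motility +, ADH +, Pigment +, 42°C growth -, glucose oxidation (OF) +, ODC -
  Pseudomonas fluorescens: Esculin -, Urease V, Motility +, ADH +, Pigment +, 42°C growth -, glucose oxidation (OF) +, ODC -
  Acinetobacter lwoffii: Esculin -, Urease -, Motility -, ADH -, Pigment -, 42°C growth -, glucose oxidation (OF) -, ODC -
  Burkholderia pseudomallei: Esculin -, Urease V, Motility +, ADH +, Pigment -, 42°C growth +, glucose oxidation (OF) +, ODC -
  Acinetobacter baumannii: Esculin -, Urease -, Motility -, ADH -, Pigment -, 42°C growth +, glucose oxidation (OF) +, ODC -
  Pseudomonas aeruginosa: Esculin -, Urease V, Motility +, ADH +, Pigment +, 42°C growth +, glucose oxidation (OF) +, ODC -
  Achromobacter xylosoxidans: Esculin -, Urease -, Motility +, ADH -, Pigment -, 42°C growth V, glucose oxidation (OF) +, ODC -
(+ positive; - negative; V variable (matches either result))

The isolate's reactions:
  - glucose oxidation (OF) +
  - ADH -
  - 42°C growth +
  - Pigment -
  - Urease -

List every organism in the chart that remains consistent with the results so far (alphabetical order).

Achromobacter xylosoxidans, Acinetobacter baumannii, Stenotrophomonas maltophilia

Urease -: all 9 remaining candidates are consistent.
Pigment -: excludes Pseudomonas putida, Pseudomonas fluorescens, Pseudomonas aeruginosa — 6 left.
glucose oxidation (OF) +: excludes Acinetobacter lwoffii — 5 left.
ADH -: excludes Burkholderia pseudomallei — 4 left.
42°C growth +: excludes Elizabethkingia meningoseptica — 3 left.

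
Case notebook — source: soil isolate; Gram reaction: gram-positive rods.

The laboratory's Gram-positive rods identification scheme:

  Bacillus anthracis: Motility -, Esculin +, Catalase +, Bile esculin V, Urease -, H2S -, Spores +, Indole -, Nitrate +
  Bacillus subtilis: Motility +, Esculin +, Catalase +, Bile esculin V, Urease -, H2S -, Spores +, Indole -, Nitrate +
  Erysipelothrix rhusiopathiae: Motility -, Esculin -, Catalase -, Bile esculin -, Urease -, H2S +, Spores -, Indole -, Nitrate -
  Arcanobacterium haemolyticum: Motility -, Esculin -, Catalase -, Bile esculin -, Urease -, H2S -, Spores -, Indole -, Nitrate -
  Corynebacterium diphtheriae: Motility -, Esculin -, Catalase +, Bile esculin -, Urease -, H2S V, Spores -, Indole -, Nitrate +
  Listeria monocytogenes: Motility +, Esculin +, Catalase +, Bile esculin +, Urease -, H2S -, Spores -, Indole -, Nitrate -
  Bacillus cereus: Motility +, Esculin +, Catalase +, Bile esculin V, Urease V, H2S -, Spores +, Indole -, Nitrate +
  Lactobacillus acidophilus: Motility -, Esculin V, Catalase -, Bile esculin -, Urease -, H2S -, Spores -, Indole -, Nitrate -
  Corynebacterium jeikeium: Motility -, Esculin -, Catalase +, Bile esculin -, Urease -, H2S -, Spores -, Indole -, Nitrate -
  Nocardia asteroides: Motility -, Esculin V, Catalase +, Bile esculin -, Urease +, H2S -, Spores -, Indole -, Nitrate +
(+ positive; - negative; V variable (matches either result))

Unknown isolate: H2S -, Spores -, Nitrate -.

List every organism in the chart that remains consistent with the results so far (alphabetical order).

Arcanobacterium haemolyticum, Corynebacterium jeikeium, Lactobacillus acidophilus, Listeria monocytogenes

Spores -: excludes Bacillus anthracis, Bacillus subtilis, Bacillus cereus — 7 left.
H2S -: excludes Erysipelothrix rhusiopathiae — 6 left.
Nitrate -: excludes Corynebacterium diphtheriae, Nocardia asteroides — 4 left.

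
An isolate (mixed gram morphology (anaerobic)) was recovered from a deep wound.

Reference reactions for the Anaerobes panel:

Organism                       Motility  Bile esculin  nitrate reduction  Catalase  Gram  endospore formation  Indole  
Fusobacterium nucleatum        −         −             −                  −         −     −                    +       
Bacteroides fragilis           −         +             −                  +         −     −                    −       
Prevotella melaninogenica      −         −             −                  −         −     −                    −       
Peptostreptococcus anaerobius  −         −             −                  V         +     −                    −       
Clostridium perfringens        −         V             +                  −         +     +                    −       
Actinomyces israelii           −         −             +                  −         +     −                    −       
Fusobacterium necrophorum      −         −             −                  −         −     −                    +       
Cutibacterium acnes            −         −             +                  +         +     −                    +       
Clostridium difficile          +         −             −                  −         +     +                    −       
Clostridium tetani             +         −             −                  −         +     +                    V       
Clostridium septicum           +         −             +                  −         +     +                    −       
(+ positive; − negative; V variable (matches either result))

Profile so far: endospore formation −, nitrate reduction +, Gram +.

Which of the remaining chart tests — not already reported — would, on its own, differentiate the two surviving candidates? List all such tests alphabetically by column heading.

Gram +: excludes Fusobacterium nucleatum, Bacteroides fragilis, Prevotella melaninogenica, Fusobacterium necrophorum — 7 left.
nitrate reduction +: excludes Peptostreptococcus anaerobius, Clostridium difficile, Clostridium tetani — 4 left.
endospore formation −: excludes Clostridium perfringens, Clostridium septicum — 2 left.
Two candidates remain: Actinomyces israelii and Cutibacterium acnes.
  Motility: − vs − — same for both, does not separate.
  Bile esculin: − vs − — same for both, does not separate.
  Catalase: Actinomyces israelii −, Cutibacterium acnes + — discriminates.
  Indole: Actinomyces israelii −, Cutibacterium acnes + — discriminates.

Catalase, Indole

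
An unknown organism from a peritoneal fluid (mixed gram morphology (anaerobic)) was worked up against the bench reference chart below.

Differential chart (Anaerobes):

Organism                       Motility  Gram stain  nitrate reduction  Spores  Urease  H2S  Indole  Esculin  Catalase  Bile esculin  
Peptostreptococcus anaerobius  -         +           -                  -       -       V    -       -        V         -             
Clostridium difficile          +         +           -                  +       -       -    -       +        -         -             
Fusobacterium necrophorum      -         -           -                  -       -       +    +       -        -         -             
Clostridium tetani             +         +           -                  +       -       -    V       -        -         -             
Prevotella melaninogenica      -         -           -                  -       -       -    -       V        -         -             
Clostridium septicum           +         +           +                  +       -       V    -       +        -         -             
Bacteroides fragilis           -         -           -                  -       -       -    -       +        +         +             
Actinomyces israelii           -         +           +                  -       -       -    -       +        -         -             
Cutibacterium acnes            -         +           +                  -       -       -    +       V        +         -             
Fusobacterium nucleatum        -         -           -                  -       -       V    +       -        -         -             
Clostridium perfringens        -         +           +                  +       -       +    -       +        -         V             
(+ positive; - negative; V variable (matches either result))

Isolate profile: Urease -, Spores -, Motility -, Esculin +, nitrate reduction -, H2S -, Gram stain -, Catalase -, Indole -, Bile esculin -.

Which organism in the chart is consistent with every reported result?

Prevotella melaninogenica

Catalase -: excludes Bacteroides fragilis, Cutibacterium acnes — 9 left.
Bile esculin -: all 9 remaining candidates are consistent.
nitrate reduction -: excludes Clostridium septicum, Actinomyces israelii, Clostridium perfringens — 6 left.
Spores -: excludes Clostridium difficile, Clostridium tetani — 4 left.
Indole -: excludes Fusobacterium necrophorum, Fusobacterium nucleatum — 2 left.
H2S -: all 2 remaining candidates are consistent.
Urease -: all 2 remaining candidates are consistent.
Esculin +: excludes Peptostreptococcus anaerobius — 1 left.
Motility -: the one remaining candidate is consistent.
Gram stain -: the one remaining candidate is consistent.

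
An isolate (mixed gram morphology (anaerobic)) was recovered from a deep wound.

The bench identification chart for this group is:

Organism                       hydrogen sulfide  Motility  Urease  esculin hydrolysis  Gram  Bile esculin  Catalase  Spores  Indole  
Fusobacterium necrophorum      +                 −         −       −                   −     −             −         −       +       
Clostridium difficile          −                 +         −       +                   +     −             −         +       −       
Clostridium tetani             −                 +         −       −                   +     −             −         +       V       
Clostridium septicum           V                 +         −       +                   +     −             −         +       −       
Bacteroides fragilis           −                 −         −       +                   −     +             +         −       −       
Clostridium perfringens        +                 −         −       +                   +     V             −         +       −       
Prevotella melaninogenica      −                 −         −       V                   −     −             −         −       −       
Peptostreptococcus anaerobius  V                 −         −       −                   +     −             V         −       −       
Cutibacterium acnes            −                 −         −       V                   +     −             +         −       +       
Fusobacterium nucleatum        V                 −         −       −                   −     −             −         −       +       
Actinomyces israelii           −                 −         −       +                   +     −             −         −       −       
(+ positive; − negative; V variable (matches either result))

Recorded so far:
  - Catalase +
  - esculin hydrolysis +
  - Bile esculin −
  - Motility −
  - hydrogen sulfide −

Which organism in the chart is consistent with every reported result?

esculin hydrolysis +: excludes Fusobacterium necrophorum, Clostridium tetani, Peptostreptococcus anaerobius, Fusobacterium nucleatum — 7 left.
hydrogen sulfide −: excludes Clostridium perfringens — 6 left.
Motility −: excludes Clostridium difficile, Clostridium septicum — 4 left.
Catalase +: excludes Prevotella melaninogenica, Actinomyces israelii — 2 left.
Bile esculin −: excludes Bacteroides fragilis — 1 left.

Cutibacterium acnes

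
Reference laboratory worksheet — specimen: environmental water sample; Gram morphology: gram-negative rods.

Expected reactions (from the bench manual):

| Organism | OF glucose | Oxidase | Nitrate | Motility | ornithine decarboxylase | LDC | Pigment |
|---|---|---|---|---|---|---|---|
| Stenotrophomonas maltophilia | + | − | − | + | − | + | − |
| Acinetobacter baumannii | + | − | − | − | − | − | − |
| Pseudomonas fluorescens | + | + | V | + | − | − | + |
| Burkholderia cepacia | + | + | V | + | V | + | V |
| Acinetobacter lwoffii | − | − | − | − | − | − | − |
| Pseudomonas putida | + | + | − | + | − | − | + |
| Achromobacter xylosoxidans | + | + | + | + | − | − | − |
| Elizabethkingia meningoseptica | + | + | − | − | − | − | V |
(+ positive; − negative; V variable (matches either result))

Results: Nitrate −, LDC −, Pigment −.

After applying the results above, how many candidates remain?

3

Pigment −: excludes Pseudomonas fluorescens, Pseudomonas putida — 6 left.
LDC −: excludes Stenotrophomonas maltophilia, Burkholderia cepacia — 4 left.
Nitrate −: excludes Achromobacter xylosoxidans — 3 left.
Still consistent: Acinetobacter baumannii, Acinetobacter lwoffii, Elizabethkingia meningoseptica.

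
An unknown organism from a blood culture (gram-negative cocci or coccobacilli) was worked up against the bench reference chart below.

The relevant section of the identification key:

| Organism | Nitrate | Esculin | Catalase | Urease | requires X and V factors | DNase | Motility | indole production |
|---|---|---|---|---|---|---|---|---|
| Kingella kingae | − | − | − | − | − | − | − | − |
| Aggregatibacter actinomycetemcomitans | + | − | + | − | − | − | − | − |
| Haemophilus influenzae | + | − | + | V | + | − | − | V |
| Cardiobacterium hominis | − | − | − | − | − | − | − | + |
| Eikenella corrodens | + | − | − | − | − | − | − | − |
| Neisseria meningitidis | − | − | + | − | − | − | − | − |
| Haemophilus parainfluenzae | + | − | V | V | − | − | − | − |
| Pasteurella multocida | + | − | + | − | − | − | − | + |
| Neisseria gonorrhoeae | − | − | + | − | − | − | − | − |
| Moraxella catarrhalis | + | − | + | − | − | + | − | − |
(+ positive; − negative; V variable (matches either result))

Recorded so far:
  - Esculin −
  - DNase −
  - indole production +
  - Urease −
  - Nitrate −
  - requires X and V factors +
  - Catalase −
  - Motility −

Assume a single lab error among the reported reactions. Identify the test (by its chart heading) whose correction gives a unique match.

As reported, no row in the chart matches all 8 reactions.
Reversing Motility → still no organism matches.
Reversing DNase → still no organism matches.
Reversing Nitrate → still no organism matches.
Reversing Esculin → still no organism matches.
Reversing indole production → still no organism matches.
Reversing requires X and V factors (to −) → unique match: Cardiobacterium hominis.
Reversing Urease → still no organism matches.
Reversing Catalase → still no organism matches.

requires X and V factors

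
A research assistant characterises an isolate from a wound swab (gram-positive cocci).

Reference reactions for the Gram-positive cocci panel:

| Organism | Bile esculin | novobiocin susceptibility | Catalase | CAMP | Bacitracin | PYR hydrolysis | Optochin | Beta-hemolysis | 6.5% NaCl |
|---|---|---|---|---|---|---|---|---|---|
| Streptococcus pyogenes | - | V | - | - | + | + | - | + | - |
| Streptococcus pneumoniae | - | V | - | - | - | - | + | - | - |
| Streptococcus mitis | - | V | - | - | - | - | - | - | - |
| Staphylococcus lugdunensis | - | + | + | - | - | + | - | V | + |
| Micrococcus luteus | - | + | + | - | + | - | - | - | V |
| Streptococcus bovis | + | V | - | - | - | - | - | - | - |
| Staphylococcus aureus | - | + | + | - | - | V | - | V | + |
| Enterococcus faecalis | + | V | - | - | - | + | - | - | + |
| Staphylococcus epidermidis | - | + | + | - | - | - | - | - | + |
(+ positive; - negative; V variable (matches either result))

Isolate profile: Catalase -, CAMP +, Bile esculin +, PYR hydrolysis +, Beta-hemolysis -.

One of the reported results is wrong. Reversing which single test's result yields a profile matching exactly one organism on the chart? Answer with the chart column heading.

As reported, no row in the chart matches all 5 reactions.
Reversing Catalase → still no organism matches.
Reversing Bile esculin → still no organism matches.
Reversing CAMP (to -) → unique match: Enterococcus faecalis.
Reversing PYR hydrolysis → still no organism matches.
Reversing Beta-hemolysis → still no organism matches.

CAMP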